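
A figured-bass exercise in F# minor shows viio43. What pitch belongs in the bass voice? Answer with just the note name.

B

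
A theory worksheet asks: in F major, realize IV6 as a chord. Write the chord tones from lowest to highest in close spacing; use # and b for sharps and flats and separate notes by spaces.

D F Bb

In F major, scale degree 4 is Bb, and the diatonic chord built there is a major triad.
Stacking thirds from Bb gives Bb-D-F.
With the 6 figure the chord is in first inversion; from the bass D upward in close position it reads D-F-Bb.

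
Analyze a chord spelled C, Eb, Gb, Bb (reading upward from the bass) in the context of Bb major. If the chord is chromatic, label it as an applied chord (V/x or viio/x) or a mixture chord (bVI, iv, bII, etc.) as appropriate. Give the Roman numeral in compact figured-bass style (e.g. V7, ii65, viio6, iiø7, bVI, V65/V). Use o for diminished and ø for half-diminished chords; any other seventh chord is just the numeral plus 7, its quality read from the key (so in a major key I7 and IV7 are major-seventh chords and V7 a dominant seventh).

iiø7

The pitches C-Eb-Gb-Bb form a half-diminished seventh chord rooted on C.
C is the second degree of Bb major. This is the half-diminished supertonic seventh, borrowed from the parallel minor.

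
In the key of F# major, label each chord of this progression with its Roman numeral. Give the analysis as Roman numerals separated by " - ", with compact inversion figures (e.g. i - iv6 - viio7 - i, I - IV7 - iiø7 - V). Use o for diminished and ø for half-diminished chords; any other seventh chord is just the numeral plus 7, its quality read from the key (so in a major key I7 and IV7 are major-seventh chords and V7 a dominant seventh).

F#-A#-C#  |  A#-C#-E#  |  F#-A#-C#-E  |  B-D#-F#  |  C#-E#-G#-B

I - iii - V7/IV - IV - V7

F#-A#-C#: root F# is the tonic; major triad there is I.
A#-C#-E#: root A# is the mediant; minor triad there is iii.
F#-A#-C#-E: a dominant seventh chord on F#, the applied dominant of IV → V7/IV.
B-D#-F#: major triad on B = scale degree 4 → IV.
C#-E#-G#-B: root C# is the dominant; dominant seventh chord there is V7.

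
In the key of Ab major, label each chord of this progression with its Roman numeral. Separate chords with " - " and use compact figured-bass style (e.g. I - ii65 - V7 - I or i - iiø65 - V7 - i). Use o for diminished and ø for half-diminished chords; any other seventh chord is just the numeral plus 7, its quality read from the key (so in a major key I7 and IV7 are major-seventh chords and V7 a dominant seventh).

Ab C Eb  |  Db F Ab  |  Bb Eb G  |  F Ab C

Ab-C-Eb: root Ab is the tonic; major triad there is I.
Db-F-Ab: root Db is the subdominant; major triad there is IV.
Bb-Eb-G has root Eb, degree 5 in Ab major, so V64.
F-Ab-C: root F is the submediant; minor triad there is vi.

I - IV - V64 - vi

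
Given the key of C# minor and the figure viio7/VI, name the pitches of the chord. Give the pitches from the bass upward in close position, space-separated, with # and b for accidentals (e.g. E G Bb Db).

The slash marks an applied leading-tone chord: viio of VI. In C# minor, VI is A, so the leading tone to it is G#, a half step below.
Building a fully diminished seventh chord on G# gives G#-B-D-F.

G# B D F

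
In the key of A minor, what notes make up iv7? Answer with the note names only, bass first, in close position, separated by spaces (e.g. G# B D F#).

D F A C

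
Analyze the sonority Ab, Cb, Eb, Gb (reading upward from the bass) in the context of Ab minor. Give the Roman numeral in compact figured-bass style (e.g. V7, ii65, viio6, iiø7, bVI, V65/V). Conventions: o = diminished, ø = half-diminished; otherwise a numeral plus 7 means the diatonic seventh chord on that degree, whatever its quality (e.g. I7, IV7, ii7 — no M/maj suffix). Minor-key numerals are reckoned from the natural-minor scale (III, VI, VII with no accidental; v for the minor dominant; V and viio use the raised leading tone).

The pitches Ab-Cb-Eb-Gb form a minor seventh chord rooted on Ab.
Ab is scale degree 1 in Ab minor, and a minor seventh chord on that degree is written i7.

i7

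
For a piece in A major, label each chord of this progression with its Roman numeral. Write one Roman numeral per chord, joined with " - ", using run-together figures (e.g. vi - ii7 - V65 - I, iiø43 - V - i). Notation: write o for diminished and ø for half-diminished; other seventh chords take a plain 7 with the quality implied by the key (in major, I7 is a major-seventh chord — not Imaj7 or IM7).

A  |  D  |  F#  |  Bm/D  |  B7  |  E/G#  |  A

I - IV - V/ii - ii6 - V7/V - V6 - I

A: root A is the tonic; major triad there is I.
D has root D, degree 4 in A major, so IV.
F#: chromatic; F# is V of ii, so V/ii.
Bm/D: minor triad on B = scale degree 2 → ii6.
B7: chromatic; B is V of V, so V7/V.
E/G# has root E, degree 5 in A major, so V6.
A: root A is the tonic; major triad there is I.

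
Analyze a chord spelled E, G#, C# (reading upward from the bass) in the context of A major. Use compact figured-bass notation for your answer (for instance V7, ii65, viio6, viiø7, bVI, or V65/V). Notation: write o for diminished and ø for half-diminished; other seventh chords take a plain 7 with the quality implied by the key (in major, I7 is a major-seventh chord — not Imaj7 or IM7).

Stacked in thirds the chord is C#-E-G#: a minor triad on C#.
In A major, C# is the mediant; the diatonic minor triad there is iii.
With E in the bass the chord is in first inversion, so the figured bass is 6.

iii6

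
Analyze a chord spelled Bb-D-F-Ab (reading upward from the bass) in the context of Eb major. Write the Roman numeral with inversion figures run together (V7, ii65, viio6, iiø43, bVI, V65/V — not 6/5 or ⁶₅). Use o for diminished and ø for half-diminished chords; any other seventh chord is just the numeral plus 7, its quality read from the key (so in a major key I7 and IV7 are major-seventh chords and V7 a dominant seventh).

Stacked in thirds the chord is Bb-D-F-Ab: a dominant seventh chord on Bb.
In Eb major, Bb is the dominant; the diatonic dominant seventh chord there is V7.

V7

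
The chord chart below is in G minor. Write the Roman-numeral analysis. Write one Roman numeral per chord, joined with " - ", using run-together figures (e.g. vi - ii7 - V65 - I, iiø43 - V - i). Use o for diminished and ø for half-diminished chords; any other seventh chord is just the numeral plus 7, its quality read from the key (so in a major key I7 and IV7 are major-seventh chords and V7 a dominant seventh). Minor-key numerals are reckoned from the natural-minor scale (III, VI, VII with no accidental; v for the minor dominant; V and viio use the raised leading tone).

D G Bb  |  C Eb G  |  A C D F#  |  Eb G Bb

i64 - iv - V43 - VI

D-G-Bb has root G, degree 1 in G minor, so i64.
C-Eb-G: minor triad on C = scale degree 4 → iv.
A-C-D-F# has root D, degree 5 in G minor, so V43.
Eb-G-Bb: major triad on Eb = scale degree 6 → VI.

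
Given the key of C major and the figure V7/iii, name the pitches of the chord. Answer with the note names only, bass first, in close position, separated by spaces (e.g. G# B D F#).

B D# F# A

The slash means an applied dominant: we want the dominant of iii. In C major, iii is E minor, and its dominant is built on B.
Building a dominant seventh chord on B gives B-D#-F#-A.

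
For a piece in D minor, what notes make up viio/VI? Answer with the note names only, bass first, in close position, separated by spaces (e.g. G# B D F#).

A C Eb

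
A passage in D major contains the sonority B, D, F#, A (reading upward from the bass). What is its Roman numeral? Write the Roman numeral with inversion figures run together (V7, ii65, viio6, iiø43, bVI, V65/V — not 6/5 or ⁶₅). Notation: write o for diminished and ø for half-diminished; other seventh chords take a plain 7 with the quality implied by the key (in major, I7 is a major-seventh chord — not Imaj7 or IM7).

vi7

The pitches B-D-F#-A form a minor seventh chord rooted on B.
In D major, B is the submediant; the diatonic minor seventh chord there is vi7.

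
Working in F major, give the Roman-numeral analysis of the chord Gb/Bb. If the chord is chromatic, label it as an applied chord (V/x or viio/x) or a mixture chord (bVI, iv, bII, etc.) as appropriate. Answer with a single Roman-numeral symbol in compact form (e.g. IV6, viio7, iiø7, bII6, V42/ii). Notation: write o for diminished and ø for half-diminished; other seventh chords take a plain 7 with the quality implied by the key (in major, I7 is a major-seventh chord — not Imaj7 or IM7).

bII6

Stacked in thirds the chord is Gb-Bb-Db: a major triad on Gb.
Gb is the lowered second degree of F major (diatonic 2 would be G). This is the Neapolitan sixth — a major triad on the lowered second degree, here in its customary first inversion.
With Bb in the bass the chord is in first inversion, so the figured bass is 6.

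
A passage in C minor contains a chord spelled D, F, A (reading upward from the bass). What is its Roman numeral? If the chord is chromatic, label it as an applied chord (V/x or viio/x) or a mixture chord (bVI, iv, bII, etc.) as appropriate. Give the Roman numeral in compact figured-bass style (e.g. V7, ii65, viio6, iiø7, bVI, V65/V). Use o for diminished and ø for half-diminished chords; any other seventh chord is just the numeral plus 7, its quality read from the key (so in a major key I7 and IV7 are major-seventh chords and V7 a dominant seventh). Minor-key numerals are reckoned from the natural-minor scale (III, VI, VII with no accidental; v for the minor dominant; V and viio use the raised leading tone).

Stacked in thirds the chord is D-F-A: a minor triad on D.
D is the second degree of C minor. This is the minor supertonic, borrowed from the parallel major (the Dorian ii).

ii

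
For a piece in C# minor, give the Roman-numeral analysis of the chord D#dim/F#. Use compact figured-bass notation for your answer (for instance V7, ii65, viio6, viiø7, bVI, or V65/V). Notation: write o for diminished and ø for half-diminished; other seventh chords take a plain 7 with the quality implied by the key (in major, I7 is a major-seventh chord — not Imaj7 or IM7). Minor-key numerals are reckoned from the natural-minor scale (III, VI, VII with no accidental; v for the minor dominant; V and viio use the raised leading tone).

iio6

Stacked in thirds the chord is D#-F#-A: a diminished triad on D#.
D# is scale degree 2 in C# minor, and a diminished triad on that degree is written iio.
With F# in the bass the chord is in first inversion, so the figured bass is 6.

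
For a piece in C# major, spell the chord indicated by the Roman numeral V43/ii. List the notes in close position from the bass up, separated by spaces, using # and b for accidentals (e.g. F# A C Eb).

E# G# A# C##

The slash means an applied dominant: we want the dominant of ii. In C# major, ii is D# minor, and its dominant is built on A#.
Building a dominant seventh chord on A# gives A#-C##-E#-G#.
With the 43 figure the chord is in second inversion; from the bass E# upward in close position it reads E#-G#-A#-C##.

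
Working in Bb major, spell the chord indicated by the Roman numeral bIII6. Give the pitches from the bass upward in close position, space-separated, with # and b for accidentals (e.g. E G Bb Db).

Scale degree 3 in Bb major is D; lowering it a half step gives Db. bIII6 is a major triad on the lowered third degree, borrowed from the parallel minor.
So the chord is Db-F-Ab.
With the 6 figure the chord is in first inversion; from the bass F upward in close position it reads F-Ab-Db.

F Ab Db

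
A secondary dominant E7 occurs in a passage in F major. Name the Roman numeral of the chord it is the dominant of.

The chord is a dominant seventh chord on E.
A dominant resolves down a perfect fifth: E → A. In F major, A is scale degree 3, i.e. iii.

iii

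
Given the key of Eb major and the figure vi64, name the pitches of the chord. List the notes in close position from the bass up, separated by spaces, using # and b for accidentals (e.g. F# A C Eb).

In Eb major, the submediant is C, and the diatonic chord built there is a minor triad.
Stacking thirds from C gives C-Eb-G.
With the 64 figure the chord is in second inversion; from the bass G upward in close position it reads G-C-Eb.

G C Eb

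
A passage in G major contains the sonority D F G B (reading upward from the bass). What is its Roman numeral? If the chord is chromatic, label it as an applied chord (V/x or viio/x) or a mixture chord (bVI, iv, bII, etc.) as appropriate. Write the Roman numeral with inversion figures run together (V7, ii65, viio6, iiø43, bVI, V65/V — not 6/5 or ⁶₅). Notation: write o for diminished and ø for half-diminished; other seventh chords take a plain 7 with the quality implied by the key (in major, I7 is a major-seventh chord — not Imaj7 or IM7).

V43/IV

The pitches G-B-D-F form a dominant seventh chord rooted on G.
G is not a diatonic chord root with this quality in G major, but it lies a perfect fifth above C (IV), so the chord functions as an applied dominant of IV.
With D in the bass the chord is in second inversion, so the figured bass is 43.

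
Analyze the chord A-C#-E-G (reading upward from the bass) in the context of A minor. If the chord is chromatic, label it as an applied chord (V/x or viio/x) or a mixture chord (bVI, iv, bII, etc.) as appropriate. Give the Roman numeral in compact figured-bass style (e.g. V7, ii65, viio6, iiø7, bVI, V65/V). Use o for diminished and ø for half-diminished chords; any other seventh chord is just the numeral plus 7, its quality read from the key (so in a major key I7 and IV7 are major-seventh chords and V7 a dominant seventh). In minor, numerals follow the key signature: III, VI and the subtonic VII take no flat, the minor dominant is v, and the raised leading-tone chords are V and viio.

Stacked in thirds the chord is A-C#-E-G: a dominant seventh chord on A.
A is not a diatonic chord root with this quality in A minor, but it lies a perfect fifth above D (iv), so the chord functions as an applied dominant of iv.

V7/iv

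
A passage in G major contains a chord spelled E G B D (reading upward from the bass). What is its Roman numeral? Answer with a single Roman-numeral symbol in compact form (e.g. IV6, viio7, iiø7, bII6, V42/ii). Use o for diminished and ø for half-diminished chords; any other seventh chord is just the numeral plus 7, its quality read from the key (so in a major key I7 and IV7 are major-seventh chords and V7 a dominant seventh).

vi7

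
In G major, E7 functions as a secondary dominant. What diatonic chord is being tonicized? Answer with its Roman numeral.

ii

The chord is a dominant seventh chord on E.
A dominant resolves down a perfect fifth: E → A. In G major, A is scale degree 2, i.e. ii.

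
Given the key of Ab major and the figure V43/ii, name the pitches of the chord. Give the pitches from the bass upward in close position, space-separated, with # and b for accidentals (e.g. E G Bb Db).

C Eb F A

V43/ii is a secondary dominant — the dominant seventh of ii. ii in Ab major is Bb, so the applied chord's root is F, a perfect fifth above.
Building a dominant seventh chord on F gives F-A-C-Eb.
The figured bass 43 indicates second inversion, placing the fifth (C) in the bass: C-Eb-F-A.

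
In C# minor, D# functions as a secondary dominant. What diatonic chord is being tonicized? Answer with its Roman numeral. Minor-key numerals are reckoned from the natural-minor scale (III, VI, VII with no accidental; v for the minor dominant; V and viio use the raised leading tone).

The chord is a major triad on D#.
A dominant resolves down a perfect fifth: D# → G#. In C# minor, G# is scale degree 5, i.e. V.

V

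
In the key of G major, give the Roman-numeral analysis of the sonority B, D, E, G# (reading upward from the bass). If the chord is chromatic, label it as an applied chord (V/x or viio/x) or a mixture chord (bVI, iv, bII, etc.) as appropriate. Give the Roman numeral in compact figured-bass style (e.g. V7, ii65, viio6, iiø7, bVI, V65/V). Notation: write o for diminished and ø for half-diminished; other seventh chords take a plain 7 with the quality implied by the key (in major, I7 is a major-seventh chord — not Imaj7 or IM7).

The pitches E-G#-B-D form a dominant seventh chord rooted on E.
E is not a diatonic chord root with this quality in G major, but it lies a perfect fifth above A (ii), so the chord functions as an applied dominant of ii.
With B in the bass the chord is in second inversion, so the figured bass is 43.

V43/ii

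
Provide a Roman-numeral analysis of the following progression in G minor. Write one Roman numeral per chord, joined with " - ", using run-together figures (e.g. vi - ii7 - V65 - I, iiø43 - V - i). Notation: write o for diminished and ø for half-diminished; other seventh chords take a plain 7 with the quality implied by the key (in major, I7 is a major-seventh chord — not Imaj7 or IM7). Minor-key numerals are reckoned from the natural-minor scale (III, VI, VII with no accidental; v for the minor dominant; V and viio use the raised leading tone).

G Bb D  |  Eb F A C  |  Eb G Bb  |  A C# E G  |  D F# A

G-Bb-D: root G is the tonic; minor triad there is i.
Eb-F-A-C: root F is the subtonic; dominant seventh chord there is VII42.
Eb-G-Bb: root Eb is the submediant; major triad there is VI.
A-C#-E-G: chromatic; A is V of V, so V7/V.
D-F#-A: major triad on D = scale degree 5 → V.

i - VII42 - VI - V7/V - V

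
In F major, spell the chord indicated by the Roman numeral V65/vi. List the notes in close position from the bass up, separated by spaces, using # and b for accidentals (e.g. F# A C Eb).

V65/vi is a secondary dominant — the dominant seventh of vi. vi in F major is D, so the applied chord's root is A, a perfect fifth above.
Building a dominant seventh chord on A gives A-C#-E-G.
The figured bass 65 indicates first inversion, placing the third (C#) in the bass: C#-E-G-A.

C# E G A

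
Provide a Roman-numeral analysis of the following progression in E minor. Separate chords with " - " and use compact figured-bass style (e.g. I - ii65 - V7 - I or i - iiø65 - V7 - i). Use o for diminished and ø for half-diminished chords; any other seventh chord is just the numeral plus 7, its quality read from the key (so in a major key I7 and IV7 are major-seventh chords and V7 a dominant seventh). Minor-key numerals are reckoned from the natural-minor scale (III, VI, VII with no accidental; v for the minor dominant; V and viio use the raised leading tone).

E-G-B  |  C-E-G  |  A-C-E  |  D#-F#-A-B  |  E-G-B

i - VI - iv - V65 - i

E-G-B: minor triad on E = scale degree 1 → i.
C-E-G: root C is the submediant; major triad there is VI.
A-C-E: root A is the subdominant; minor triad there is iv.
D#-F#-A-B has root B, degree 5 in E minor, so V65.
E-G-B has root E, degree 1 in E minor, so i.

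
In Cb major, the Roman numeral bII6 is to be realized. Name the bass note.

Fb

bII in Cb major has root Dbb; the chord is Dbb-Fb-Abb.
The figure 6 means first inversion — the third is in the bass.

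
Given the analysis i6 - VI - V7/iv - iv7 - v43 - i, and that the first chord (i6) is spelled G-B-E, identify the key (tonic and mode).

i6 is given as G-B-E — a minor triad with root E.
If E is scale degree 1 and the mode makes that degree carry a minor triad, the tonic is E and the mode is minor.

E minor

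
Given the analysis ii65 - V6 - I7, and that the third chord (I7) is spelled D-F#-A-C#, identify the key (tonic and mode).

D major

The chord Dmaj7 is a major seventh chord rooted on D; its label is I7.
If D is scale degree 1 and the mode makes that degree carry a major seventh chord, the tonic is D and the mode is major.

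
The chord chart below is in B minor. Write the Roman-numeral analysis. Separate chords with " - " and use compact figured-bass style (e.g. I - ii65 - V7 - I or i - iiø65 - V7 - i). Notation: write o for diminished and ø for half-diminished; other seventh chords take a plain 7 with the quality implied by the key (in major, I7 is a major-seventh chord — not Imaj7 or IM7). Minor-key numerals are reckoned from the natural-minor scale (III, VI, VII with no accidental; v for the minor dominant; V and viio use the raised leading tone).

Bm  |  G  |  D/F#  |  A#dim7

Bm: minor triad on B = scale degree 1 → i.
G: major triad on G = scale degree 6 → VI.
D/F# has root D, degree 3 in B minor, so III6.
A#dim7: fully diminished seventh chord on A# = scale degree 7 → viio7.

i - VI - III6 - viio7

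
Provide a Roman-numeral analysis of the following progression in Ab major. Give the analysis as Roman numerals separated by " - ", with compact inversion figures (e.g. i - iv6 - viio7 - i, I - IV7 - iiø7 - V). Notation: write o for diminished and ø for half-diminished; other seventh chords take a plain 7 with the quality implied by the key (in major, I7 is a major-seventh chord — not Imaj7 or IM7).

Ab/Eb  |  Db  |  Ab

I64 - IV - I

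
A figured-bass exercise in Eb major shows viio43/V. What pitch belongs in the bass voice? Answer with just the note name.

The applied chord viio43/V is rooted on A: A-C-Eb-Gb.
The figure 43 means second inversion — the fifth is in the bass.

Eb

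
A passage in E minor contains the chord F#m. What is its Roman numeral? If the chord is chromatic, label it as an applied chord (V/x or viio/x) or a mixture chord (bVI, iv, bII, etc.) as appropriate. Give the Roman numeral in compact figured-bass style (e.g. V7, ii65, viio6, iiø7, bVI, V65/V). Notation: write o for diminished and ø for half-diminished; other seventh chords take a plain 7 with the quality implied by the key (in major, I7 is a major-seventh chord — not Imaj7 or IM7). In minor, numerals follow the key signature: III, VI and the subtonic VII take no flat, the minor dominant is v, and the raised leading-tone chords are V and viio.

ii

Stacked in thirds the chord is F#-A-C#: a minor triad on F#.
F# is the second degree of E minor. This is the minor supertonic, borrowed from the parallel major (the Dorian ii).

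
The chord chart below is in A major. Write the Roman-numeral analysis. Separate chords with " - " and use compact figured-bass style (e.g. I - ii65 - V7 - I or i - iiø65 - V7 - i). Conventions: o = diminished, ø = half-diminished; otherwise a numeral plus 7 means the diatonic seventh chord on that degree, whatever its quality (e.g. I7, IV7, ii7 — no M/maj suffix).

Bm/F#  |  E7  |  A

Bm/F#: minor triad on B = scale degree 2 → ii64.
E7 has root E, degree 5 in A major, so V7.
A: root A is the tonic; major triad there is I.

ii64 - V7 - I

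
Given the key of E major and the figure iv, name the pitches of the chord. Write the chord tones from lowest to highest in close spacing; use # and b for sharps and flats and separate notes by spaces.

A C E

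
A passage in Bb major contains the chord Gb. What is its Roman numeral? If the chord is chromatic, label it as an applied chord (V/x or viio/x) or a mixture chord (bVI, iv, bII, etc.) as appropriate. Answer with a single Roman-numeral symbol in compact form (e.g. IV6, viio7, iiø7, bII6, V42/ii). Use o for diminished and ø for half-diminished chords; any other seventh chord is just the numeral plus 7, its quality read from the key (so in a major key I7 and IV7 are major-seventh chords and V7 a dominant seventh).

bVI

Stacked in thirds the chord is Gb-Bb-Db: a major triad on Gb.
Gb is the lowered sixth degree of Bb major (diatonic 6 would be G). This is a major triad on the lowered sixth degree, borrowed from the parallel minor.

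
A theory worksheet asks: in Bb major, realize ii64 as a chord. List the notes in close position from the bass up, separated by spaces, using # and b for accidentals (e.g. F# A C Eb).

G C Eb

The numeral's case and figure indicate a minor triad. In Bb major its root, the second degree, is C.
That chord is spelled C-Eb-G.
The figured bass 64 indicates second inversion, placing the fifth (G) in the bass: G-C-Eb.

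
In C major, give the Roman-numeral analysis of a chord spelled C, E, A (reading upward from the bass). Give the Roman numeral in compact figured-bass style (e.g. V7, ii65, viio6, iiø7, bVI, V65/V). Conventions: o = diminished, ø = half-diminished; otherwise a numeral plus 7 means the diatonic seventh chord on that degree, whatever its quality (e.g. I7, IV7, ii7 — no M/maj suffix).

The pitches A-C-E form a minor triad rooted on A.
A is scale degree 6 in C major, and a minor triad on that degree is written vi.
With C in the bass the chord is in first inversion, so the figured bass is 6.

vi6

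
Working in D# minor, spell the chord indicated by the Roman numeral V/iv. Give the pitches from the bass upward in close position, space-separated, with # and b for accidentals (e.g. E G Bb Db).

The slash means an applied dominant: we want the dominant of iv. In D# minor, iv is G# minor, and its dominant is built on D#.
Building a major triad on D# gives D#-F##-A#.

D# F## A#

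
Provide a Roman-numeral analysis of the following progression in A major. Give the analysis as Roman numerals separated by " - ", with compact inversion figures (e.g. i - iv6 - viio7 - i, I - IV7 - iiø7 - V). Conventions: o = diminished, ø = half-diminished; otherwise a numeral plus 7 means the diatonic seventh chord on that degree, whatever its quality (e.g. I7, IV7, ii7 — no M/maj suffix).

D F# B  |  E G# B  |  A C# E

D-F#-B has root B, degree 2 in A major, so ii6.
E-G#-B has root E, degree 5 in A major, so V.
A-C#-E: major triad on A = scale degree 1 → I.

ii6 - V - I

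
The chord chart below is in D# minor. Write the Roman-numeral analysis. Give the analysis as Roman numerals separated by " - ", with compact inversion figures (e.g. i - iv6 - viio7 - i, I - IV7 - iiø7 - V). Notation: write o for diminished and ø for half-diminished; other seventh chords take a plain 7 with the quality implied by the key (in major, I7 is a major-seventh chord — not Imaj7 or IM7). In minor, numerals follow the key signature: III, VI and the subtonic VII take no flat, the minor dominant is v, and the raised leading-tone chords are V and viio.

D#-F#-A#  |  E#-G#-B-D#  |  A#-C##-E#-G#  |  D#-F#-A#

D#-F#-A# has root D#, degree 1 in D# minor, so i.
E#-G#-B-D# has root E#, degree 2 in D# minor, so iiø7.
A#-C##-E#-G#: dominant seventh chord on A# = scale degree 5 → V7.
D#-F#-A#: root D# is the tonic; minor triad there is i.

i - iiø7 - V7 - i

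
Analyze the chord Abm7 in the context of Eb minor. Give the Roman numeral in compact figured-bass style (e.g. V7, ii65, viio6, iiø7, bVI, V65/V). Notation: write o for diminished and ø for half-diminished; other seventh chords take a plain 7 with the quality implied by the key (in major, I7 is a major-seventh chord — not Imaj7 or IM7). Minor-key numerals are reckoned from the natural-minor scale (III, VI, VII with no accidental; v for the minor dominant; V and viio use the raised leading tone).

iv7

The pitches Ab-Cb-Eb-Gb form a minor seventh chord rooted on Ab.
In Eb minor, Ab is the subdominant; the diatonic minor seventh chord there is iv7.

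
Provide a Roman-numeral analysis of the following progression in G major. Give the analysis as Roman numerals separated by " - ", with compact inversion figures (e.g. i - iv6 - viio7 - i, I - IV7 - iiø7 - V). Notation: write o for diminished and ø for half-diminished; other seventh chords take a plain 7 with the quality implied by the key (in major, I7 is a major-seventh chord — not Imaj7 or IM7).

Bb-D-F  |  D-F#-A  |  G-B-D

bIII - V - I

Bb-D-F: Bb with this quality isn't in the key; it's bIII, borrowed from the parallel minor.
D-F#-A: root D is the dominant; major triad there is V.
G-B-D: root G is the tonic; major triad there is I.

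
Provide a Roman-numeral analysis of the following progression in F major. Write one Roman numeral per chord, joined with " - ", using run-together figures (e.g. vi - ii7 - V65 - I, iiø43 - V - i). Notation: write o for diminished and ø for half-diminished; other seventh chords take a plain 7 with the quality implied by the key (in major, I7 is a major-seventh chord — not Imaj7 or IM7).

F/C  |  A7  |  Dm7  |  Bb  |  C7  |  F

I64 - V7/vi - vi7 - IV - V7 - I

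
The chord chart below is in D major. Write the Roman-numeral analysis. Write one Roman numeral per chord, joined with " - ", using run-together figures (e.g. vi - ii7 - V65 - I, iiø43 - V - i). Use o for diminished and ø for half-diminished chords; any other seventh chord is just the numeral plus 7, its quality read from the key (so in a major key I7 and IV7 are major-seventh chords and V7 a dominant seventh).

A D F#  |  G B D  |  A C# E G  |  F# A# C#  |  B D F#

I64 - IV - V7 - V/vi - vi

A-D-F#: major triad on D = scale degree 1 → I64.
G-B-D: major triad on G = scale degree 4 → IV.
A-C#-E-G has root A, degree 5 in D major, so V7.
F#-A#-C#: chromatic; F# is V of vi, so V/vi.
B-D-F#: root B is the submediant; minor triad there is vi.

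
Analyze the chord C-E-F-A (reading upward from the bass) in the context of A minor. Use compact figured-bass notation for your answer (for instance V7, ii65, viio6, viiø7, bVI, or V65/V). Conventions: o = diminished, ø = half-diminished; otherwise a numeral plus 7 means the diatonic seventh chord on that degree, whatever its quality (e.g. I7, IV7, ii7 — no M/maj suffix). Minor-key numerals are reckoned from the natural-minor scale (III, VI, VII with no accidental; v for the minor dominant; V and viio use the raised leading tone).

The pitches F-A-C-E form a major seventh chord rooted on F.
In A minor, F is the submediant; the diatonic major seventh chord there is VI7.
With C in the bass the chord is in second inversion, so the figured bass is 43.

VI43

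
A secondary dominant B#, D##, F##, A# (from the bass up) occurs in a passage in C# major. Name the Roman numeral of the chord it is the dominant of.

iii

The chord is a dominant seventh chord on B#.
A dominant resolves down a perfect fifth: B# → E#. In C# major, E# is scale degree 3, i.e. iii.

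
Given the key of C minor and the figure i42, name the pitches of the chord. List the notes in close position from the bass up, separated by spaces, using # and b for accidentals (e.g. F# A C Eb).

Bb C Eb G

The numeral's case and figure indicate a minor seventh chord. In C minor its root, the tonic, is C.
Stacking thirds from C gives C-Eb-G-Bb.
With the 42 figure the chord is in third inversion; from the bass Bb upward in close position it reads Bb-C-Eb-G.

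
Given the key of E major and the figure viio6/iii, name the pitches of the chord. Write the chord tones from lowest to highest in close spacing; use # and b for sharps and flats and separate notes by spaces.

A# C# F##

The slash marks an applied leading-tone chord: viio of iii. In E major, iii is G#, so the leading tone to it is F##, a half step below.
Building a diminished triad on F## gives F##-A#-C#.
The figured bass 6 indicates first inversion, placing the third (A#) in the bass: A#-C#-F##.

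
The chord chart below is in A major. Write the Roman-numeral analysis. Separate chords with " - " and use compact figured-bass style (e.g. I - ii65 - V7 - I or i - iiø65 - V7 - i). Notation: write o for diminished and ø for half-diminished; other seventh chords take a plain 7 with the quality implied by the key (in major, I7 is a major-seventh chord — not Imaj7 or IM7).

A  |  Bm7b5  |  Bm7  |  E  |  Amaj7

I - iiø7 - ii7 - V - I7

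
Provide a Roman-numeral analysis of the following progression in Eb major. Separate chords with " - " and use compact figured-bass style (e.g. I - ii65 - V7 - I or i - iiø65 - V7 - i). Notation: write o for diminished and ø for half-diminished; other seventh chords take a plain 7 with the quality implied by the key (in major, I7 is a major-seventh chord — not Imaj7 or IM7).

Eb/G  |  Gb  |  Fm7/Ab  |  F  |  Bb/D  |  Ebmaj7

I6 - bIII - ii65 - V/V - V6 - I7

Eb/G has root Eb, degree 1 in Eb major, so I6.
Gb: major triad on Gb — chromatic; bIII (borrowed from the parallel minor).
Fm7/Ab: root F is the supertonic; minor seventh chord there is ii65.
F: chromatic; F is V of V, so V/V.
Bb/D: major triad on Bb = scale degree 5 → V6.
Ebmaj7: root Eb is the tonic; major seventh chord there is I7.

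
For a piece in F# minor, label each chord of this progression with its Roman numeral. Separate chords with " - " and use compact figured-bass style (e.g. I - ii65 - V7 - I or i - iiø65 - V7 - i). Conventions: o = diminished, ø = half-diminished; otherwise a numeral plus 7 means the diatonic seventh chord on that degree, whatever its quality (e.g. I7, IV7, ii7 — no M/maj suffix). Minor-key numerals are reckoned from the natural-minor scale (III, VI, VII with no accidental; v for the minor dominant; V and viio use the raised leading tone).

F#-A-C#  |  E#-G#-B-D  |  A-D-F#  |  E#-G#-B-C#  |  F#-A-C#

i - viio7 - VI64 - V65 - i

F#-A-C#: root F# is the tonic; minor triad there is i.
E#-G#-B-D: fully diminished seventh chord on E# = scale degree 7 → viio7.
A-D-F# has root D, degree 6 in F# minor, so VI64.
E#-G#-B-C#: dominant seventh chord on C# = scale degree 5 → V65.
F#-A-C#: root F# is the tonic; minor triad there is i.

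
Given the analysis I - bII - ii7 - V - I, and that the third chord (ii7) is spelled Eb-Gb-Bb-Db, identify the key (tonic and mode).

Db major

ii7 is given as Eb-Gb-Bb-Db — a minor seventh chord with root Eb.
ii7 on Eb implies Eb is the supertonic; that puts the tonic at Db, and the lowercase numeral fits major mode.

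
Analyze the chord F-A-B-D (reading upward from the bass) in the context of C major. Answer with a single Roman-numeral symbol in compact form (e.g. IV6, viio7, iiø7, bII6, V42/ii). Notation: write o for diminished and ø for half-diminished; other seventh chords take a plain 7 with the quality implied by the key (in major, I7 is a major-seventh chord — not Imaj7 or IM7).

The pitches B-D-F-A form a half-diminished seventh chord rooted on B.
In C major, B is the leading tone; the diatonic half-diminished seventh chord there is viiø7.
With F in the bass the chord is in second inversion, so the figured bass is 43.

viiø43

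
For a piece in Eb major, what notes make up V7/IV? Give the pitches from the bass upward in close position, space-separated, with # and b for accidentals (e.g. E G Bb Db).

Eb G Bb Db

The slash means an applied dominant: we want the dominant of IV. In Eb major, IV is Ab major, and its dominant is built on Eb.
Building a dominant seventh chord on Eb gives Eb-G-Bb-Db.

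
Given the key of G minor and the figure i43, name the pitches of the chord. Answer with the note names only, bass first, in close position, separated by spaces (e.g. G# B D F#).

In G minor, the first degree is G, and the diatonic chord built there is a minor seventh chord.
Stacking thirds from G gives G-Bb-D-F.
With the 43 figure the chord is in second inversion; from the bass D upward in close position it reads D-F-G-Bb.

D F G Bb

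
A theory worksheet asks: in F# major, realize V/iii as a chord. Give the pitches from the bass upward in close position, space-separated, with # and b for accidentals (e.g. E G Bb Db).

E# G## B#

V/iii is a secondary dominant — the dominant triad of iii. iii in F# major is A#, so the applied chord's root is E#, a perfect fifth above.
Building a major triad on E# gives E#-G##-B#.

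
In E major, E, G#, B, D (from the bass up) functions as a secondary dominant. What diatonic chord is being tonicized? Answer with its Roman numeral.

The chord is a dominant seventh chord on E.
A dominant resolves down a perfect fifth: E → A. In E major, A is scale degree 4, i.e. IV.

IV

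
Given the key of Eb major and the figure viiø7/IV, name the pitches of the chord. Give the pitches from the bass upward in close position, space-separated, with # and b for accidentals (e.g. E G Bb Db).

viiø7/IV is a secondary leading-tone chord. The target IV is Ab in Eb major; the applied chord is rooted a semitone below, on G.
Building a half-diminished seventh chord on G gives G-Bb-Db-F.

G Bb Db F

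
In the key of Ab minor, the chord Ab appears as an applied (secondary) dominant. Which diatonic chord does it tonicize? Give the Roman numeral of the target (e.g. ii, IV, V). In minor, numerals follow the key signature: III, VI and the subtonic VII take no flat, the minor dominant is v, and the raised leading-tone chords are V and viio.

iv

The chord is a major triad on Ab.
A dominant resolves down a perfect fifth: Ab → Db. In Ab minor, Db is scale degree 4, i.e. iv.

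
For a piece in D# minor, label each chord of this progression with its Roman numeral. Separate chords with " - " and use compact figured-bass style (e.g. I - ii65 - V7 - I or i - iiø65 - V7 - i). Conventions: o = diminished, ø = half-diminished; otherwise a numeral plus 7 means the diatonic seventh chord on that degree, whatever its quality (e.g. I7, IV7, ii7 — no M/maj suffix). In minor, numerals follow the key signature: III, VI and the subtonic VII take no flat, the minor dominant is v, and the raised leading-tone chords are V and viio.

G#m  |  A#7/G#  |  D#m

iv - V42 - i

G#m: root G# is the subdominant; minor triad there is iv.
A#7/G#: dominant seventh chord on A# = scale degree 5 → V42.
D#m: minor triad on D# = scale degree 1 → i.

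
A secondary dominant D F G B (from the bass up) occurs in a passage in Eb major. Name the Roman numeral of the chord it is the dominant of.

The chord is a dominant seventh chord on G.
A dominant resolves down a perfect fifth: G → C. In Eb major, C is scale degree 6, i.e. vi.

vi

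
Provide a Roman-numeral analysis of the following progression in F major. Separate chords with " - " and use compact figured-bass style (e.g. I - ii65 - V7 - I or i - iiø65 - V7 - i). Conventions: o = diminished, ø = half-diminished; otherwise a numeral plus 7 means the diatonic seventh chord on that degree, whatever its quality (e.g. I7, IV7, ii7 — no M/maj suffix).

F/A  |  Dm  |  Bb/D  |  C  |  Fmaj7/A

I6 - vi - IV6 - V - I65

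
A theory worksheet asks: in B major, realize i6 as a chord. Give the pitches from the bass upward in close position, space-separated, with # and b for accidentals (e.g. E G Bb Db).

i6 is the minor tonic, borrowed from the parallel minor. In B major that root is B.
So the chord is B-D-F#.
With the 6 figure the chord is in first inversion; from the bass D upward in close position it reads D-F#-B.

D F# B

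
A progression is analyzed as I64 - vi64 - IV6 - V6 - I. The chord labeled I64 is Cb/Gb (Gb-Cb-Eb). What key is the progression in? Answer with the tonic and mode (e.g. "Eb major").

Cb major

The anchor chord is a major triad on Cb, labeled I64.
If Cb is scale degree 1 and the mode makes that degree carry a major triad, the tonic is Cb and the mode is major.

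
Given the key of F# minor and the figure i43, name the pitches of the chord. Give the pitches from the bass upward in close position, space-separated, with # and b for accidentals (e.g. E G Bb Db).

C# E F# A

The numeral's case and figure indicate a minor seventh chord. In F# minor its root, scale degree 1, is F#.
That chord is spelled F#-A-C#-E.
The figured bass 43 indicates second inversion, placing the fifth (C#) in the bass: C#-E-F#-A.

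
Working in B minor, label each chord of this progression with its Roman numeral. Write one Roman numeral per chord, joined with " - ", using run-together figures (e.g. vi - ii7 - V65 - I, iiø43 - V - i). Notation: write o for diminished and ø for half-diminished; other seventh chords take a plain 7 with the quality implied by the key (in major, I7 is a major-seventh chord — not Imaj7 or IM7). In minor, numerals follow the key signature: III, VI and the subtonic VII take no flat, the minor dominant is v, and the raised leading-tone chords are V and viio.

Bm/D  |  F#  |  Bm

Bm/D: root B is the tonic; minor triad there is i6.
F# has root F#, degree 5 in B minor, so V.
Bm: root B is the tonic; minor triad there is i.

i6 - V - i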